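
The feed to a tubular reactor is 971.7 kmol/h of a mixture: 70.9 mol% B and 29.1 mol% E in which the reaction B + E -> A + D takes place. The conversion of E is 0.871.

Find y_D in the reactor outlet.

E reacted = 0.871 × 282.8 = 246.3 kmol/h; ν_E = −1, so ξ = 246.3/1 = 246.3 kmol/h.
Outlet amounts (n = n₀ + ν ξ):
  B: 688.9 − 1(246.3) = 442.6
  E: 282.8 − 1(246.3) = 36.48
  A: 0 + 1(246.3) = 246.3
  D: 0 + 1(246.3) = 246.3
Total out = 971.7 kmol/h; y_D = 246.3 / 971.7 = 0.2535.

0.253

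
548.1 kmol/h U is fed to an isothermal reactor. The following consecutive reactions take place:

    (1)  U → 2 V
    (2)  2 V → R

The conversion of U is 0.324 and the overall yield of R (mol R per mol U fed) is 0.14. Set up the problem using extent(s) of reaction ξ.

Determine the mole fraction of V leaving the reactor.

Conversion of U: U consumed = 1ξ₁ = 0.324 × 548.1 → ξ₁ = 177.6 kmol/h.
Yield of R: 1ξ₂ / 548.1 = 0.14 → ξ₂ = 76.73 kmol/h.
Outlet amounts (n = n₀ + Σ ν·ξ):
  U: 548.1 − 1(177.6) = 370.5
  V: 0 + 2(177.6) − 2(76.73) = 201.7
  R: 0 + 1(76.73) = 76.73
Total out = 649 kmol/h; y_V = 201.7 / 649 = 0.3108.

0.311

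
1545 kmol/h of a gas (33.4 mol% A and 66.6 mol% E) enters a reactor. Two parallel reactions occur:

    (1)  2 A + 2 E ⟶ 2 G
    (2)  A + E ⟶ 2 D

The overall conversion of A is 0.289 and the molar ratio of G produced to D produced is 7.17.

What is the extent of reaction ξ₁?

Conversion of A: A consumed = 0.289 × 516 = 149.1 kmol/h = 2ξ₁ + 1ξ₂.
Selectivity: 2ξ₁ / (2ξ₂) = 7.17 → ξ₁ = 7.17 ξ₂.
Substitute: (2·7.17 + 1) ξ₂ = 149.1 → ξ₂ = 9.722 kmol/h, ξ₁ = 69.71 kmol/h.
Outlet amounts (n = n₀ + Σ ν·ξ):
  A: 516 − 2(69.71) − 1(9.722) = 366.9
  E: 1029 − 2(69.71) − 1(9.722) = 879.8
  G: 0 + 2(69.71) = 139.4
  D: 0 + 2(9.722) = 19.44

ξ₁ = 69.7 kmol/h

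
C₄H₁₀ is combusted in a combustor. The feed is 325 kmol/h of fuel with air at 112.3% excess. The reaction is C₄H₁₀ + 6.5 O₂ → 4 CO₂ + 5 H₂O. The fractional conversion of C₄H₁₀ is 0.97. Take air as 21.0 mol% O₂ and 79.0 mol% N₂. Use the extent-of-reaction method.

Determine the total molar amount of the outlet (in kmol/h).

22200 kmol/h

Stoichiometric O₂ = 6.5 × 325 = 2112 kmol/h; O₂ fed = 2112 × 2.123 = 4485 kmol/h.
N₂ fed = 4485 × 79/21 = 16870 kmol/h.
Fuel reacted = 0.97 × 325 → ξ = 315.2 kmol/h.
Outlet (n = n₀ + ν ξ):
  C₄H₁₀: 325 − 1(315.2) = 9.75
  O₂: 4485 − 6.5(315.2) = 2436
  N₂: 16870 (inert)
  CO₂: 0 + 4(315.2) = 1261
  H₂O: 0 + 5(315.2) = 1576
Total out = 9.75 + 2436 + 16870 + 1261 + 1576 = 22150 kmol/h.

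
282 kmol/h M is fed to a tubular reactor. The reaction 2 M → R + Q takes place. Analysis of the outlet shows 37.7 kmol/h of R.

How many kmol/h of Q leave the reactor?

For R: n = n₀ + 1ξ → 37.7 = 0 + 1ξ, giving ξ = 37.7 kmol/h.
Outlet amounts (n = n₀ + ν ξ):
  M: 282 − 2(37.7) = 206.6
  R: 0 + 1(37.7) = 37.7
  Q: 0 + 1(37.7) = 37.7

37.7 kmol/h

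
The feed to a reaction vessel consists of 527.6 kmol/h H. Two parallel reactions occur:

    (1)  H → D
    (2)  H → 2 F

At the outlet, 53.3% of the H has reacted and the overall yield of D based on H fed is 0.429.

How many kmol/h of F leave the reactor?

Yield of D: 1ξ₁ / 527.6 = 0.429 → ξ₁ = 226.3 kmol/h.
Conversion of H: 1ξ₁ + 1ξ₂ = 0.533 × 527.6 = 281.2 → ξ₂ = 54.87 kmol/h.
Outlet amounts (n = n₀ + Σ ν·ξ):
  H: 527.6 − 1(226.3) − 1(54.87) = 246.4
  D: 0 + 1(226.3) = 226.3
  F: 0 + 2(54.87) = 109.7

110 kmol/h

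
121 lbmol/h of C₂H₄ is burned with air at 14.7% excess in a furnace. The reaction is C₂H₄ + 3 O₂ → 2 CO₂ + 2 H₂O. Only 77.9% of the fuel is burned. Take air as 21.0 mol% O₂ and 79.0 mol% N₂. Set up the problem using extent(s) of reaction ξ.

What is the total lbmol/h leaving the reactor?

Stoichiometric O₂ = 3 × 121 = 363 lbmol/h; O₂ fed = 363 × 1.147 = 416.4 lbmol/h.
N₂ fed = 416.4 × 79/21 = 1566 lbmol/h.
Fuel reacted = 0.779 × 121 → ξ = 94.26 lbmol/h.
Outlet (n = n₀ + ν ξ):
  C₂H₄: 121 − 1(94.26) = 26.74
  O₂: 416.4 − 3(94.26) = 133.6
  N₂: 1566 (inert)
  CO₂: 0 + 2(94.26) = 188.5
  H₂O: 0 + 2(94.26) = 188.5
Total out = 26.74 + 133.6 + 1566 + 188.5 + 188.5 = 2104 lbmol/h.

2100 lbmol/h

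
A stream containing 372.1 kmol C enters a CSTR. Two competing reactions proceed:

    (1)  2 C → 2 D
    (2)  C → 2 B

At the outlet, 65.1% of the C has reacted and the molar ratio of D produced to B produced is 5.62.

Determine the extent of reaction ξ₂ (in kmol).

Conversion of C: C consumed = 0.651 × 372.1 = 242.2 kmol = 2ξ₁ + 1ξ₂.
Selectivity: 2ξ₁ / (2ξ₂) = 5.62 → ξ₁ = 5.62 ξ₂.
Substitute: (2·5.62 + 1) ξ₂ = 242.2 → ξ₂ = 19.79 kmol, ξ₁ = 111.2 kmol.
Outlet amounts (n = n₀ + Σ ν·ξ):
  C: 372.1 − 2(111.2) − 1(19.79) = 129.9
  D: 0 + 2(111.2) = 222.4
  B: 0 + 2(19.79) = 39.58

ξ₂ = 19.8 kmol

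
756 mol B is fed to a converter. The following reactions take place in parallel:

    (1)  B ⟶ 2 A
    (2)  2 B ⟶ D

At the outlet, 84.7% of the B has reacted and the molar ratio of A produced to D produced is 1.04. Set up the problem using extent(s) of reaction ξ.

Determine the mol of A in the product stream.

264 mol

Conversion of B: B consumed = 0.847 × 756 = 640.3 mol = 1ξ₁ + 2ξ₂.
Selectivity: 2ξ₁ / (1ξ₂) = 1.04 → ξ₁ = 0.52 ξ₂.
Substitute: (1·0.52 + 2) ξ₂ = 640.3 → ξ₂ = 254.1 mol, ξ₁ = 132.1 mol.
Outlet amounts (n = n₀ + Σ ν·ξ):
  B: 756 − 1(132.1) − 2(254.1) = 115.7
  A: 0 + 2(132.1) = 264.3
  D: 0 + 1(254.1) = 254.1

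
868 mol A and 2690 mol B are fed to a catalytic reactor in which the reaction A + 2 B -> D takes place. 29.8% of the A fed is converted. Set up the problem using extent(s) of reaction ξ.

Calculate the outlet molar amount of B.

2170 mol

A reacted = 0.298 × 868 = 258.7 mol; ν_A = −1, so ξ = 258.7/1 = 258.7 mol.
Outlet amounts (n = n₀ + ν ξ):
  A: 868 − 1(258.7) = 609.3
  B: 2690 − 2(258.7) = 2173
  D: 0 + 1(258.7) = 258.7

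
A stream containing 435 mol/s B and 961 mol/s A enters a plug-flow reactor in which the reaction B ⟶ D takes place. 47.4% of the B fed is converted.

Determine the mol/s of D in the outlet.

B reacted = 0.474 × 435 = 206.2 mol/s; ν_B = −1, so ξ = 206.2/1 = 206.2 mol/s.
Outlet amounts (n = n₀ + ν ξ):
  B: 435 − 1(206.2) = 228.8
  D: 0 + 1(206.2) = 206.2
  A: 961 (inert)

206 mol/s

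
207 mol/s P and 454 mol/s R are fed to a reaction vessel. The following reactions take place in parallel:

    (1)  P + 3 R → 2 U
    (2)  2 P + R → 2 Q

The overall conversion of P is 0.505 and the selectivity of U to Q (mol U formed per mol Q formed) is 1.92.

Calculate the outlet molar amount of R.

Conversion of P: P consumed = 0.505 × 207 = 104.5 mol/s = 1ξ₁ + 2ξ₂.
Selectivity: 2ξ₁ / (2ξ₂) = 1.92 → ξ₁ = 1.92 ξ₂.
Substitute: (1·1.92 + 2) ξ₂ = 104.5 → ξ₂ = 26.67 mol/s, ξ₁ = 51.2 mol/s.
Outlet amounts (n = n₀ + Σ ν·ξ):
  P: 207 − 1(51.2) − 2(26.67) = 102.5
  R: 454 − 3(51.2) − 1(26.67) = 273.7
  U: 0 + 2(51.2) = 102.4
  Q: 0 + 2(26.67) = 53.33

274 mol/s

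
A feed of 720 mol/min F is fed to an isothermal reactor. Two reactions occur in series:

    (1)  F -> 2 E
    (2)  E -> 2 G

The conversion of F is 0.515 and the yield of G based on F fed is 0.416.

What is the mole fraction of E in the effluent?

Conversion of F: F consumed = 1ξ₁ = 0.515 × 720 → ξ₁ = 370.8 mol/min.
Yield of G: 2ξ₂ / 720 = 0.416 → ξ₂ = 149.8 mol/min.
Outlet amounts (n = n₀ + Σ ν·ξ):
  F: 720 − 1(370.8) = 349.2
  E: 0 + 2(370.8) − 1(149.8) = 591.8
  G: 0 + 2(149.8) = 299.5
Total out = 1241 mol/min; y_E = 591.8 / 1241 = 0.4771.

0.477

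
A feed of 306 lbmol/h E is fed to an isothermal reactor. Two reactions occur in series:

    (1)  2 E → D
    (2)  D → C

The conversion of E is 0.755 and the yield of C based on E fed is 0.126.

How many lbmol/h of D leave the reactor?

77 lbmol/h

Conversion of E: E consumed = 2ξ₁ = 0.755 × 306 → ξ₁ = 115.5 lbmol/h.
Yield of C: 1ξ₂ / 306 = 0.126 → ξ₂ = 38.56 lbmol/h.
Outlet amounts (n = n₀ + Σ ν·ξ):
  E: 306 − 2(115.5) = 74.97
  D: 0 + 1(115.5) − 1(38.56) = 76.96
  C: 0 + 1(38.56) = 38.56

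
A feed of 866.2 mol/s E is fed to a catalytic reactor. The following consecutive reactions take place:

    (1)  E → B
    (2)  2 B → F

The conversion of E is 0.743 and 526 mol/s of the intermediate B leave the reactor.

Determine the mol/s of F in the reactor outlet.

Conversion of E: E consumed = 1ξ₁ = 0.743 × 866.2 → ξ₁ = 643.6 mol/s.
B balance: n_B = 0 + 1ξ₁ − 2ξ₂ = 526 → ξ₂ = (1·643.6 − 526)/2 = 58.79 mol/s.
Outlet amounts (n = n₀ + Σ ν·ξ):
  E: 866.2 − 1(643.6) = 222.6
  B: 0 + 1(643.6) − 2(58.79) = 526
  F: 0 + 1(58.79) = 58.79

58.8 mol/s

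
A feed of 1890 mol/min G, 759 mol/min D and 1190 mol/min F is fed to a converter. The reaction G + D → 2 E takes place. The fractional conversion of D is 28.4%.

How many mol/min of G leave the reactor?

1670 mol/min

D reacted = 0.284 × 759 = 215.6 mol/min; ν_D = −1, so ξ = 215.6/1 = 215.6 mol/min.
Outlet amounts (n = n₀ + ν ξ):
  G: 1890 − 1(215.6) = 1674
  D: 759 − 1(215.6) = 543.4
  E: 0 + 2(215.6) = 431.1
  F: 1190 (inert)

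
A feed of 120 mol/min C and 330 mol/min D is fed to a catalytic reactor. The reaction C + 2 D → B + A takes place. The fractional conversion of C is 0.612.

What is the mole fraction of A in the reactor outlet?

C reacted = 0.612 × 120 = 73.44 mol/min; ν_C = −1, so ξ = 73.44/1 = 73.44 mol/min.
Outlet amounts (n = n₀ + ν ξ):
  C: 120 − 1(73.44) = 46.56
  D: 330 − 2(73.44) = 183.1
  B: 0 + 1(73.44) = 73.44
  A: 0 + 1(73.44) = 73.44
Total out = 376.6 mol/min; y_A = 73.44 / 376.6 = 0.195.

0.195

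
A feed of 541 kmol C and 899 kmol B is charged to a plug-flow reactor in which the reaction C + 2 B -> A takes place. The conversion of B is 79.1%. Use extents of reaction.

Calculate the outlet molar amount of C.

B reacted = 0.791 × 899 = 711.1 kmol; ν_B = −2, so ξ = 711.1/2 = 355.6 kmol.
Outlet amounts (n = n₀ + ν ξ):
  C: 541 − 1(355.6) = 185.4
  B: 899 − 2(355.6) = 187.9
  A: 0 + 1(355.6) = 355.6

185 kmol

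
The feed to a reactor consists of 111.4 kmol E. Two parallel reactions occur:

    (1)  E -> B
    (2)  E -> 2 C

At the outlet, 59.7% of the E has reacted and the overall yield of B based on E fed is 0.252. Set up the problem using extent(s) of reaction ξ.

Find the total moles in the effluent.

150 kmol

Yield of B: 1ξ₁ / 111.4 = 0.252 → ξ₁ = 28.07 kmol.
Conversion of E: 1ξ₁ + 1ξ₂ = 0.597 × 111.4 = 66.51 → ξ₂ = 38.43 kmol.
Outlet amounts (n = n₀ + Σ ν·ξ):
  E: 111.4 − 1(28.07) − 1(38.43) = 44.89
  B: 0 + 1(28.07) = 28.07
  C: 0 + 2(38.43) = 76.87
Total out = 44.89 + 28.07 + 76.87 = 149.8 kmol.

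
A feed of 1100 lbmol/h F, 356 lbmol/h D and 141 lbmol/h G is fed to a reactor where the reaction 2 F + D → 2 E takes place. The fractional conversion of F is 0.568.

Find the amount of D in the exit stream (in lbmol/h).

F reacted = 0.568 × 1100 = 624.8 lbmol/h; ν_F = −2, so ξ = 624.8/2 = 312.4 lbmol/h.
Outlet amounts (n = n₀ + ν ξ):
  F: 1100 − 2(312.4) = 475.2
  D: 356 − 1(312.4) = 43.6
  E: 0 + 2(312.4) = 624.8
  G: 141 (inert)

43.6 lbmol/h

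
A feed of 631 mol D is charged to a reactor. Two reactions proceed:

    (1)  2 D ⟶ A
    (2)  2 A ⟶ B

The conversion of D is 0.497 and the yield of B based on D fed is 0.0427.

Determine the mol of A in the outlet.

103 mol

Conversion of D: D consumed = 2ξ₁ = 0.497 × 631 → ξ₁ = 156.8 mol.
Yield of B: 1ξ₂ / 631 = 0.0427 → ξ₂ = 26.94 mol.
Outlet amounts (n = n₀ + Σ ν·ξ):
  D: 631 − 2(156.8) = 317.4
  A: 0 + 1(156.8) − 2(26.94) = 102.9
  B: 0 + 1(26.94) = 26.94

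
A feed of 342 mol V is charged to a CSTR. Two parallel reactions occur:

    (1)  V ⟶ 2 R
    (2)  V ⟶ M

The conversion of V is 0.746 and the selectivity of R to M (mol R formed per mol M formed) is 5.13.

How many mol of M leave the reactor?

71.6 mol

Conversion of V: V consumed = 0.746 × 342 = 255.1 mol = 1ξ₁ + 1ξ₂.
Selectivity: 2ξ₁ / (1ξ₂) = 5.13 → ξ₁ = 2.565 ξ₂.
Substitute: (1·2.565 + 1) ξ₂ = 255.1 → ξ₂ = 71.57 mol, ξ₁ = 183.6 mol.
Outlet amounts (n = n₀ + Σ ν·ξ):
  V: 342 − 1(183.6) − 1(71.57) = 86.87
  R: 0 + 2(183.6) = 367.1
  M: 0 + 1(71.57) = 71.57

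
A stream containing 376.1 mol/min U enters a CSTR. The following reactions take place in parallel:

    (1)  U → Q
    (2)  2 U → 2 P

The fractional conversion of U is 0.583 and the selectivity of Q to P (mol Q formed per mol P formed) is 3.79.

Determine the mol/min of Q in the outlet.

Conversion of U: U consumed = 0.583 × 376.1 = 219.3 mol/min = 1ξ₁ + 2ξ₂.
Selectivity: 1ξ₁ / (2ξ₂) = 3.79 → ξ₁ = 7.58 ξ₂.
Substitute: (1·7.58 + 2) ξ₂ = 219.3 → ξ₂ = 22.89 mol/min, ξ₁ = 173.5 mol/min.
Outlet amounts (n = n₀ + Σ ν·ξ):
  U: 376.1 − 1(173.5) − 2(22.89) = 156.8
  Q: 0 + 1(173.5) = 173.5
  P: 0 + 2(22.89) = 45.78

173 mol/min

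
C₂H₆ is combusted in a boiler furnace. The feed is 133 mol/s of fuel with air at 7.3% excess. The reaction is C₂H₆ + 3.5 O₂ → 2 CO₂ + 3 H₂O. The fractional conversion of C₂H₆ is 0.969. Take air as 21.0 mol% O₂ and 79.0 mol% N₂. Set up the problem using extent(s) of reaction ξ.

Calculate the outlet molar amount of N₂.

1880 mol/s

Stoichiometric O₂ = 3.5 × 133 = 465.5 mol/s; O₂ fed = 465.5 × 1.073 = 499.5 mol/s.
N₂ fed = 499.5 × 79/21 = 1879 mol/s.
Fuel reacted = 0.969 × 133 → ξ = 128.9 mol/s.
Outlet (n = n₀ + ν ξ):
  C₂H₆: 133 − 1(128.9) = 4.123
  O₂: 499.5 − 3.5(128.9) = 48.41
  N₂: 1879 (inert)
  CO₂: 0 + 2(128.9) = 257.8
  H₂O: 0 + 3(128.9) = 386.6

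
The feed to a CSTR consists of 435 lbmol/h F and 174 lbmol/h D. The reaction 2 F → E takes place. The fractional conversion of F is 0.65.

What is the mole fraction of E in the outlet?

F reacted = 0.65 × 435 = 282.8 lbmol/h; ν_F = −2, so ξ = 282.8/2 = 141.4 lbmol/h.
Outlet amounts (n = n₀ + ν ξ):
  F: 435 − 2(141.4) = 152.2
  E: 0 + 1(141.4) = 141.4
  D: 174 (inert)
Total out = 467.6 lbmol/h; y_E = 141.4 / 467.6 = 0.3023.

0.302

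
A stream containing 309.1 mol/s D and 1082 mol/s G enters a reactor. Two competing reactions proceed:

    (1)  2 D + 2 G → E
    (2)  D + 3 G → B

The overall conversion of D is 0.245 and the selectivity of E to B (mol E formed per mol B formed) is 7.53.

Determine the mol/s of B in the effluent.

4.72 mol/s

Conversion of D: D consumed = 0.245 × 309.1 = 75.73 mol/s = 2ξ₁ + 1ξ₂.
Selectivity: 1ξ₁ / (1ξ₂) = 7.53 → ξ₁ = 7.53 ξ₂.
Substitute: (2·7.53 + 1) ξ₂ = 75.73 → ξ₂ = 4.715 mol/s, ξ₁ = 35.51 mol/s.
Outlet amounts (n = n₀ + Σ ν·ξ):
  D: 309.1 − 2(35.51) − 1(4.715) = 233.4
  G: 1082 − 2(35.51) − 3(4.715) = 996.8
  E: 0 + 1(35.51) = 35.51
  B: 0 + 1(4.715) = 4.715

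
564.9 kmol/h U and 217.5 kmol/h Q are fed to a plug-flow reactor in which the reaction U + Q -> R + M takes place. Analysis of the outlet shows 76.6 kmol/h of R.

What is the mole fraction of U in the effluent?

0.624

For R: n = n₀ + 1ξ → 76.6 = 0 + 1ξ, giving ξ = 76.6 kmol/h.
Outlet amounts (n = n₀ + ν ξ):
  U: 564.9 − 1(76.6) = 488.3
  Q: 217.5 − 1(76.6) = 140.9
  R: 0 + 1(76.6) = 76.6
  M: 0 + 1(76.6) = 76.6
Total out = 782.4 kmol/h; y_U = 488.3 / 782.4 = 0.6241.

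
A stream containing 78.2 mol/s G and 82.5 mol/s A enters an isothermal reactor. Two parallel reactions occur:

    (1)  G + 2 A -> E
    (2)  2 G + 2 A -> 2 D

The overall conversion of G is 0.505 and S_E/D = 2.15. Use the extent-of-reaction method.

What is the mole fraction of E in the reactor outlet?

Conversion of G: G consumed = 0.505 × 78.2 = 39.49 mol/s = 1ξ₁ + 2ξ₂.
Selectivity: 1ξ₁ / (2ξ₂) = 2.15 → ξ₁ = 4.3 ξ₂.
Substitute: (1·4.3 + 2) ξ₂ = 39.49 → ξ₂ = 6.268 mol/s, ξ₁ = 26.95 mol/s.
Outlet amounts (n = n₀ + Σ ν·ξ):
  G: 78.2 − 1(26.95) − 2(6.268) = 38.71
  A: 82.5 − 2(26.95) − 2(6.268) = 16.05
  E: 0 + 1(26.95) = 26.95
  D: 0 + 2(6.268) = 12.54
Total out = 94.25 mol/s; y_E = 26.95 / 94.25 = 0.286.

0.286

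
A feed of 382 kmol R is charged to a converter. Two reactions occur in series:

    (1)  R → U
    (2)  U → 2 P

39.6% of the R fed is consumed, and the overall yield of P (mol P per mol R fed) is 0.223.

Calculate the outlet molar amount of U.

109 kmol

Conversion of R: R consumed = 1ξ₁ = 0.396 × 382 → ξ₁ = 151.3 kmol.
Yield of P: 2ξ₂ / 382 = 0.223 → ξ₂ = 42.59 kmol.
Outlet amounts (n = n₀ + Σ ν·ξ):
  R: 382 − 1(151.3) = 230.7
  U: 0 + 1(151.3) − 1(42.59) = 108.7
  P: 0 + 2(42.59) = 85.19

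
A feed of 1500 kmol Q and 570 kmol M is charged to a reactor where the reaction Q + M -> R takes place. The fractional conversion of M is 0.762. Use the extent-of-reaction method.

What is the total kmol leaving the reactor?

1640 kmol

M reacted = 0.762 × 570 = 434.3 kmol; ν_M = −1, so ξ = 434.3/1 = 434.3 kmol.
Outlet amounts (n = n₀ + ν ξ):
  Q: 1500 − 1(434.3) = 1066
  M: 570 − 1(434.3) = 135.7
  R: 0 + 1(434.3) = 434.3
Total out = 1066 + 135.7 + 434.3 = 1636 kmol.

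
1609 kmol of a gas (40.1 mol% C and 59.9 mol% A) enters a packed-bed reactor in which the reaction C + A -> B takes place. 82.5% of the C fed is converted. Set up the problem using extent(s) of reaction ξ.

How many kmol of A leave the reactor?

431 kmol

C reacted = 0.825 × 645.2 = 532.3 kmol; ν_C = −1, so ξ = 532.3/1 = 532.3 kmol.
Outlet amounts (n = n₀ + ν ξ):
  C: 645.2 − 1(532.3) = 112.9
  A: 963.8 − 1(532.3) = 431.5
  B: 0 + 1(532.3) = 532.3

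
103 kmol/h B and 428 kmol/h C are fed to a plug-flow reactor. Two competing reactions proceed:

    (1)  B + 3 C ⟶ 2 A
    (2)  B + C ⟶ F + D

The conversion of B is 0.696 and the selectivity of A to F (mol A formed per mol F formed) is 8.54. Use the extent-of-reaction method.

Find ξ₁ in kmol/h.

Conversion of B: B consumed = 0.696 × 103 = 71.69 kmol/h = 1ξ₁ + 1ξ₂.
Selectivity: 2ξ₁ / (1ξ₂) = 8.54 → ξ₁ = 4.27 ξ₂.
Substitute: (1·4.27 + 1) ξ₂ = 71.69 → ξ₂ = 13.6 kmol/h, ξ₁ = 58.08 kmol/h.
Outlet amounts (n = n₀ + Σ ν·ξ):
  B: 103 − 1(58.08) − 1(13.6) = 31.31
  C: 428 − 3(58.08) − 1(13.6) = 240.1
  A: 0 + 2(58.08) = 116.2
  F: 0 + 1(13.6) = 13.6
  D: 0 + 1(13.6) = 13.6

ξ₁ = 58.1 kmol/h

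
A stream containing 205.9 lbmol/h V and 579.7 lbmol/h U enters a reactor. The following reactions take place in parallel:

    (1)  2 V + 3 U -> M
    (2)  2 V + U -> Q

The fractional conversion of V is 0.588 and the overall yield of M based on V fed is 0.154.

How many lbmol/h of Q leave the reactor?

28.8 lbmol/h

Yield of M: 1ξ₁ / 205.9 = 0.154 → ξ₁ = 31.71 lbmol/h.
Conversion of V: 2ξ₁ + 2ξ₂ = 0.588 × 205.9 = 121.1 → ξ₂ = 28.83 lbmol/h.
Outlet amounts (n = n₀ + Σ ν·ξ):
  V: 205.9 − 2(31.71) − 2(28.83) = 84.83
  U: 579.7 − 3(31.71) − 1(28.83) = 455.7
  M: 0 + 1(31.71) = 31.71
  Q: 0 + 1(28.83) = 28.83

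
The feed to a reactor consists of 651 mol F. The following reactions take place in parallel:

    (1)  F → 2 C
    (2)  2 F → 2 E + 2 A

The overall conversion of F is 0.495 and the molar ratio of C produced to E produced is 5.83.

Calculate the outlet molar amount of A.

Conversion of F: F consumed = 0.495 × 651 = 322.2 mol = 1ξ₁ + 2ξ₂.
Selectivity: 2ξ₁ / (2ξ₂) = 5.83 → ξ₁ = 5.83 ξ₂.
Substitute: (1·5.83 + 2) ξ₂ = 322.2 → ξ₂ = 41.16 mol, ξ₁ = 239.9 mol.
Outlet amounts (n = n₀ + Σ ν·ξ):
  F: 651 − 1(239.9) − 2(41.16) = 328.8
  C: 0 + 2(239.9) = 479.9
  E: 0 + 2(41.16) = 82.31
  A: 0 + 2(41.16) = 82.31

82.3 mol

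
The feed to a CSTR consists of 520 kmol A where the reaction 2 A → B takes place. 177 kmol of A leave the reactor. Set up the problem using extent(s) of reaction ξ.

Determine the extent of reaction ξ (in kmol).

For A: n = n₀ − 2ξ → 177 = 520 − 2ξ, giving ξ = 171.5 kmol.
Outlet amounts (n = n₀ + ν ξ):
  A: 520 − 2(171.5) = 177
  B: 0 + 1(171.5) = 171.5

ξ = 172 kmol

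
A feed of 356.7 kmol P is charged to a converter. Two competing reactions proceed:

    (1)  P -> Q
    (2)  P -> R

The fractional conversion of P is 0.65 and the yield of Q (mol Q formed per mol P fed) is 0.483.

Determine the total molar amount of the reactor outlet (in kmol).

Yield of Q: 1ξ₁ / 356.7 = 0.483 → ξ₁ = 172.3 kmol.
Conversion of P: 1ξ₁ + 1ξ₂ = 0.65 × 356.7 = 231.9 → ξ₂ = 59.57 kmol.
Outlet amounts (n = n₀ + Σ ν·ξ):
  P: 356.7 − 1(172.3) − 1(59.57) = 124.8
  Q: 0 + 1(172.3) = 172.3
  R: 0 + 1(59.57) = 59.57
Total out = 124.8 + 172.3 + 59.57 = 356.7 kmol.

357 kmol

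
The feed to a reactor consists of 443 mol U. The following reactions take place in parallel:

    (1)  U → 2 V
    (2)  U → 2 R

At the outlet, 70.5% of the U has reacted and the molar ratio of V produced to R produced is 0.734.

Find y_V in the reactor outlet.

0.35

Conversion of U: U consumed = 0.705 × 443 = 312.3 mol = 1ξ₁ + 1ξ₂.
Selectivity: 2ξ₁ / (2ξ₂) = 0.734 → ξ₁ = 0.734 ξ₂.
Substitute: (1·0.734 + 1) ξ₂ = 312.3 → ξ₂ = 180.1 mol, ξ₁ = 132.2 mol.
Outlet amounts (n = n₀ + Σ ν·ξ):
  U: 443 − 1(132.2) − 1(180.1) = 130.7
  V: 0 + 2(132.2) = 264.4
  R: 0 + 2(180.1) = 360.2
Total out = 755.3 mol; y_V = 264.4 / 755.3 = 0.3501.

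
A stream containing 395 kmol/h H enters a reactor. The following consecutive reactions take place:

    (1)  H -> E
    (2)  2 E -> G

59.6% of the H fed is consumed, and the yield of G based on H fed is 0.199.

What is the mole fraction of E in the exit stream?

Conversion of H: H consumed = 1ξ₁ = 0.596 × 395 → ξ₁ = 235.4 kmol/h.
Yield of G: 1ξ₂ / 395 = 0.199 → ξ₂ = 78.61 kmol/h.
Outlet amounts (n = n₀ + Σ ν·ξ):
  H: 395 − 1(235.4) = 159.6
  E: 0 + 1(235.4) − 2(78.61) = 78.21
  G: 0 + 1(78.61) = 78.61
Total out = 316.4 kmol/h; y_E = 78.21 / 316.4 = 0.2472.

0.247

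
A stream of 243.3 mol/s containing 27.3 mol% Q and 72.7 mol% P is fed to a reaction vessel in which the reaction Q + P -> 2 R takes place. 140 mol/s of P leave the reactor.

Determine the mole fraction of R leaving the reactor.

For P: n = n₀ − 1ξ → 140 = 176.9 − 1ξ, giving ξ = 36.88 mol/s.
Outlet amounts (n = n₀ + ν ξ):
  Q: 66.42 − 1(36.88) = 29.54
  P: 176.9 − 1(36.88) = 140
  R: 0 + 2(36.88) = 73.76
Total out = 243.3 mol/s; y_R = 73.76 / 243.3 = 0.3032.

0.303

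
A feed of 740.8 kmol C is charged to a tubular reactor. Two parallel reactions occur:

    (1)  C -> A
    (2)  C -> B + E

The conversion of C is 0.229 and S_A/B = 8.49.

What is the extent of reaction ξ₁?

ξ₁ = 152 kmol

Conversion of C: C consumed = 0.229 × 740.8 = 169.6 kmol = 1ξ₁ + 1ξ₂.
Selectivity: 1ξ₁ / (1ξ₂) = 8.49 → ξ₁ = 8.49 ξ₂.
Substitute: (1·8.49 + 1) ξ₂ = 169.6 → ξ₂ = 17.88 kmol, ξ₁ = 151.8 kmol.
Outlet amounts (n = n₀ + Σ ν·ξ):
  C: 740.8 − 1(151.8) − 1(17.88) = 571.2
  A: 0 + 1(151.8) = 151.8
  B: 0 + 1(17.88) = 17.88
  E: 0 + 1(17.88) = 17.88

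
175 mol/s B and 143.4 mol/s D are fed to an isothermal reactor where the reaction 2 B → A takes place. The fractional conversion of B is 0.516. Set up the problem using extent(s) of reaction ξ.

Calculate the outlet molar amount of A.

45.1 mol/s

B reacted = 0.516 × 175 = 90.3 mol/s; ν_B = −2, so ξ = 90.3/2 = 45.15 mol/s.
Outlet amounts (n = n₀ + ν ξ):
  B: 175 − 2(45.15) = 84.7
  A: 0 + 1(45.15) = 45.15
  D: 143.4 (inert)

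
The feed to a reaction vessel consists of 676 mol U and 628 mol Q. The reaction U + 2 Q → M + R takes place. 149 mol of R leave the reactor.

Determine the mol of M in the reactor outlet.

For R: n = n₀ + 1ξ → 149 = 0 + 1ξ, giving ξ = 149 mol.
Outlet amounts (n = n₀ + ν ξ):
  U: 676 − 1(149) = 527
  Q: 628 − 2(149) = 330
  M: 0 + 1(149) = 149
  R: 0 + 1(149) = 149

149 mol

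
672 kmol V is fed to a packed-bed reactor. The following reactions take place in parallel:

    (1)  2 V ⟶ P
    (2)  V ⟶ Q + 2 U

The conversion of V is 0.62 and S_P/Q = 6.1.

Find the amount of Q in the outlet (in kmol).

31.6 kmol

Conversion of V: V consumed = 0.62 × 672 = 416.6 kmol = 2ξ₁ + 1ξ₂.
Selectivity: 1ξ₁ / (1ξ₂) = 6.1 → ξ₁ = 6.1 ξ₂.
Substitute: (2·6.1 + 1) ξ₂ = 416.6 → ξ₂ = 31.56 kmol, ξ₁ = 192.5 kmol.
Outlet amounts (n = n₀ + Σ ν·ξ):
  V: 672 − 2(192.5) − 1(31.56) = 255.4
  P: 0 + 1(192.5) = 192.5
  Q: 0 + 1(31.56) = 31.56
  U: 0 + 2(31.56) = 63.13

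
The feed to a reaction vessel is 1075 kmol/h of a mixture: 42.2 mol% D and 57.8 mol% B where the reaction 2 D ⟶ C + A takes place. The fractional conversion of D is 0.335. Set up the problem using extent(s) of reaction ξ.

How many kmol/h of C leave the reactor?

D reacted = 0.335 × 453.6 = 152 kmol/h; ν_D = −2, so ξ = 152/2 = 75.99 kmol/h.
Outlet amounts (n = n₀ + ν ξ):
  D: 453.6 − 2(75.99) = 301.7
  C: 0 + 1(75.99) = 75.99
  A: 0 + 1(75.99) = 75.99
  B: 621.4 (inert)

76 kmol/h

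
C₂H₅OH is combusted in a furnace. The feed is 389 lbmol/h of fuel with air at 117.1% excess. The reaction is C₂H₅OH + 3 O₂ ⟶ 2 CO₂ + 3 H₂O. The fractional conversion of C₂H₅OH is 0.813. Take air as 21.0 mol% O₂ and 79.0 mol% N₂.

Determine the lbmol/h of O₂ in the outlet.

Stoichiometric O₂ = 3 × 389 = 1167 lbmol/h; O₂ fed = 1167 × 2.171 = 2534 lbmol/h.
N₂ fed = 2534 × 79/21 = 9531 lbmol/h.
Fuel reacted = 0.813 × 389 → ξ = 316.3 lbmol/h.
Outlet (n = n₀ + ν ξ):
  C₂H₅OH: 389 − 1(316.3) = 72.74
  O₂: 2534 − 3(316.3) = 1585
  N₂: 9531 (inert)
  CO₂: 0 + 2(316.3) = 632.5
  H₂O: 0 + 3(316.3) = 948.8

1580 lbmol/h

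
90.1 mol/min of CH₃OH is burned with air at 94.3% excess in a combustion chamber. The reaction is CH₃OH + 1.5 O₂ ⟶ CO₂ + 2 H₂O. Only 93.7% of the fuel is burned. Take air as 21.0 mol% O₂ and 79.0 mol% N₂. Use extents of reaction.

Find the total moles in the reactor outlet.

Stoichiometric O₂ = 1.5 × 90.1 = 135.1 mol/min; O₂ fed = 135.1 × 1.943 = 262.6 mol/min.
N₂ fed = 262.6 × 79/21 = 987.9 mol/min.
Fuel reacted = 0.937 × 90.1 → ξ = 84.42 mol/min.
Outlet (n = n₀ + ν ξ):
  CH₃OH: 90.1 − 1(84.42) = 5.676
  O₂: 262.6 − 1.5(84.42) = 136
  N₂: 987.9 (inert)
  CO₂: 0 + 1(84.42) = 84.42
  H₂O: 0 + 2(84.42) = 168.8
Total out = 5.676 + 136 + 987.9 + 84.42 + 168.8 = 1383 mol/min.

1380 mol/min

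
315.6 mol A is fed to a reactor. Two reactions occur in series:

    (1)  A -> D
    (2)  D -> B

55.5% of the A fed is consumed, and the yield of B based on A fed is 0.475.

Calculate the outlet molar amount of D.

Conversion of A: A consumed = 1ξ₁ = 0.555 × 315.6 → ξ₁ = 175.2 mol.
Yield of B: 1ξ₂ / 315.6 = 0.475 → ξ₂ = 149.9 mol.
Outlet amounts (n = n₀ + Σ ν·ξ):
  A: 315.6 − 1(175.2) = 140.4
  D: 0 + 1(175.2) − 1(149.9) = 25.25
  B: 0 + 1(149.9) = 149.9

25.2 mol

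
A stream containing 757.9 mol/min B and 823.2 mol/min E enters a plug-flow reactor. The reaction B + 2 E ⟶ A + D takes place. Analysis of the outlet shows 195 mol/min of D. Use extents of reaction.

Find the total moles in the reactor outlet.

For D: n = n₀ + 1ξ → 195 = 0 + 1ξ, giving ξ = 195 mol/min.
Outlet amounts (n = n₀ + ν ξ):
  B: 757.9 − 1(195) = 562.9
  E: 823.2 − 2(195) = 433.2
  A: 0 + 1(195) = 195
  D: 0 + 1(195) = 195
Total out = 562.9 + 433.2 + 195 + 195 = 1386 mol/min.

1390 mol/min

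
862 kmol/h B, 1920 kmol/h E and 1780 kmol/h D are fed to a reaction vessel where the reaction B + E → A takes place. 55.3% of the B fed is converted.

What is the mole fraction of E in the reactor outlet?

0.353

B reacted = 0.553 × 862 = 476.7 kmol/h; ν_B = −1, so ξ = 476.7/1 = 476.7 kmol/h.
Outlet amounts (n = n₀ + ν ξ):
  B: 862 − 1(476.7) = 385.3
  E: 1920 − 1(476.7) = 1443
  A: 0 + 1(476.7) = 476.7
  D: 1780 (inert)
Total out = 4085 kmol/h; y_E = 1443 / 4085 = 0.3533.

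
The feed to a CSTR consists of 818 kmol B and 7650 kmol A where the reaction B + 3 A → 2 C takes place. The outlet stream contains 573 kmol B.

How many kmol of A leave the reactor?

For B: n = n₀ − 1ξ → 573 = 818 − 1ξ, giving ξ = 245 kmol.
Outlet amounts (n = n₀ + ν ξ):
  B: 818 − 1(245) = 573
  A: 7650 − 3(245) = 6915
  C: 0 + 2(245) = 490

6920 kmol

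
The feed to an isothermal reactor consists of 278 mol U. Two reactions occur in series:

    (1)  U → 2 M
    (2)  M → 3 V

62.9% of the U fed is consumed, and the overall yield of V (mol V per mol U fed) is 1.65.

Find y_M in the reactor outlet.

Conversion of U: U consumed = 1ξ₁ = 0.629 × 278 → ξ₁ = 174.9 mol.
Yield of V: 3ξ₂ / 278 = 1.65 → ξ₂ = 152.9 mol.
Outlet amounts (n = n₀ + Σ ν·ξ):
  U: 278 − 1(174.9) = 103.1
  M: 0 + 2(174.9) − 1(152.9) = 196.8
  V: 0 + 3(152.9) = 458.7
Total out = 758.7 mol; y_M = 196.8 / 758.7 = 0.2594.

0.259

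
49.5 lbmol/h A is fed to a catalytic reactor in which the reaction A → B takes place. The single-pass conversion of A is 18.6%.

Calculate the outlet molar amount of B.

A reacted = 0.186 × 49.5 = 9.207 lbmol/h; ν_A = −1, so ξ = 9.207/1 = 9.207 lbmol/h.
Outlet amounts (n = n₀ + ν ξ):
  A: 49.5 − 1(9.207) = 40.29
  B: 0 + 1(9.207) = 9.207

9.21 lbmol/h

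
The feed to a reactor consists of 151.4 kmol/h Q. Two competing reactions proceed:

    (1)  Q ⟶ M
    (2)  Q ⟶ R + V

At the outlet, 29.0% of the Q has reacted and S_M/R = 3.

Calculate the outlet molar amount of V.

11 kmol/h

Conversion of Q: Q consumed = 0.29 × 151.4 = 43.91 kmol/h = 1ξ₁ + 1ξ₂.
Selectivity: 1ξ₁ / (1ξ₂) = 3 → ξ₁ = 3 ξ₂.
Substitute: (1·3 + 1) ξ₂ = 43.91 → ξ₂ = 10.98 kmol/h, ξ₁ = 32.93 kmol/h.
Outlet amounts (n = n₀ + Σ ν·ξ):
  Q: 151.4 − 1(32.93) − 1(10.98) = 107.5
  M: 0 + 1(32.93) = 32.93
  R: 0 + 1(10.98) = 10.98
  V: 0 + 1(10.98) = 10.98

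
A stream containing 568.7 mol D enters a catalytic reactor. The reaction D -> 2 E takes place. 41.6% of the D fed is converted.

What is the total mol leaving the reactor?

D reacted = 0.416 × 568.7 = 236.6 mol; ν_D = −1, so ξ = 236.6/1 = 236.6 mol.
Outlet amounts (n = n₀ + ν ξ):
  D: 568.7 − 1(236.6) = 332.1
  E: 0 + 2(236.6) = 473.2
Total out = 332.1 + 473.2 = 805.3 mol.

805 mol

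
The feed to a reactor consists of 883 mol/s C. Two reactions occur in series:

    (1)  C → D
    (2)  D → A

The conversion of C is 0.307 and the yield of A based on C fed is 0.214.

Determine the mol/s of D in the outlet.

82.1 mol/s

Conversion of C: C consumed = 1ξ₁ = 0.307 × 883 → ξ₁ = 271.1 mol/s.
Yield of A: 1ξ₂ / 883 = 0.214 → ξ₂ = 189 mol/s.
Outlet amounts (n = n₀ + Σ ν·ξ):
  C: 883 − 1(271.1) = 611.9
  D: 0 + 1(271.1) − 1(189) = 82.12
  A: 0 + 1(189) = 189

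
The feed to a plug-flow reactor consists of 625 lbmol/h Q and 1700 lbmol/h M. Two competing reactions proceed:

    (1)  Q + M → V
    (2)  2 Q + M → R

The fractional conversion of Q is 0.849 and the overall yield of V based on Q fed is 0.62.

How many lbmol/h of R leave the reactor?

71.6 lbmol/h

Yield of V: 1ξ₁ / 625 = 0.62 → ξ₁ = 387.5 lbmol/h.
Conversion of Q: 1ξ₁ + 2ξ₂ = 0.849 × 625 = 530.6 → ξ₂ = 71.56 lbmol/h.
Outlet amounts (n = n₀ + Σ ν·ξ):
  Q: 625 − 1(387.5) − 2(71.56) = 94.38
  M: 1700 − 1(387.5) − 1(71.56) = 1241
  V: 0 + 1(387.5) = 387.5
  R: 0 + 1(71.56) = 71.56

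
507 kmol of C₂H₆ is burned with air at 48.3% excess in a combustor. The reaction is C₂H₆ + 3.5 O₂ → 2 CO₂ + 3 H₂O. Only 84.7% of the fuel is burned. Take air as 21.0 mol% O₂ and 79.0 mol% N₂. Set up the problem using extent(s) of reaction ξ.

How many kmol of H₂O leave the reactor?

1290 kmol

Stoichiometric O₂ = 3.5 × 507 = 1774 kmol; O₂ fed = 1774 × 1.483 = 2632 kmol.
N₂ fed = 2632 × 79/21 = 9900 kmol.
Fuel reacted = 0.847 × 507 → ξ = 429.4 kmol.
Outlet (n = n₀ + ν ξ):
  C₂H₆: 507 − 1(429.4) = 77.57
  O₂: 2632 − 3.5(429.4) = 1129
  N₂: 9900 (inert)
  CO₂: 0 + 2(429.4) = 858.9
  H₂O: 0 + 3(429.4) = 1288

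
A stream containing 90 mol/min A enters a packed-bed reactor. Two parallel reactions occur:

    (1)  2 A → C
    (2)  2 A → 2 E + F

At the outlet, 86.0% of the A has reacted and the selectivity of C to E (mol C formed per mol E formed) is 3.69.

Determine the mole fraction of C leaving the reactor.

0.563

Conversion of A: A consumed = 0.86 × 90 = 77.4 mol/min = 2ξ₁ + 2ξ₂.
Selectivity: 1ξ₁ / (2ξ₂) = 3.69 → ξ₁ = 7.38 ξ₂.
Substitute: (2·7.38 + 2) ξ₂ = 77.4 → ξ₂ = 4.618 mol/min, ξ₁ = 34.08 mol/min.
Outlet amounts (n = n₀ + Σ ν·ξ):
  A: 90 − 2(34.08) − 2(4.618) = 12.6
  C: 0 + 1(34.08) = 34.08
  E: 0 + 2(4.618) = 9.236
  F: 0 + 1(4.618) = 4.618
Total out = 60.54 mol/min; y_C = 34.08 / 60.54 = 0.563.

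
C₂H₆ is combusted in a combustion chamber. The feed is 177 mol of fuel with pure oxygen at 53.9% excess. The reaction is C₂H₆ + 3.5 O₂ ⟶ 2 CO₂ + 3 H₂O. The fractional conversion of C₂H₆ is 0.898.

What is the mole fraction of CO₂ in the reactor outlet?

0.263

Stoichiometric O₂ = 3.5 × 177 = 619.5 mol; O₂ fed = 619.5 × 1.539 = 953.4 mol.
Fuel reacted = 0.898 × 177 → ξ = 158.9 mol.
Outlet (n = n₀ + ν ξ):
  C₂H₆: 177 − 1(158.9) = 18.05
  O₂: 953.4 − 3.5(158.9) = 397.1
  CO₂: 0 + 2(158.9) = 317.9
  H₂O: 0 + 3(158.9) = 476.8
Total out = 1210 mol; y_CO₂ = 317.9 / 1210 = 0.2627.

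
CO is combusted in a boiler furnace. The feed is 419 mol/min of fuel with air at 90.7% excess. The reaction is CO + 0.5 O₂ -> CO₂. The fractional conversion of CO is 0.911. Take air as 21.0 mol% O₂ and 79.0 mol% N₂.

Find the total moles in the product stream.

2130 mol/min

Stoichiometric O₂ = 0.5 × 419 = 209.5 mol/min; O₂ fed = 209.5 × 1.907 = 399.5 mol/min.
N₂ fed = 399.5 × 79/21 = 1503 mol/min.
Fuel reacted = 0.911 × 419 → ξ = 381.7 mol/min.
Outlet (n = n₀ + ν ξ):
  CO: 419 − 1(381.7) = 37.29
  O₂: 399.5 − 0.5(381.7) = 208.7
  N₂: 1503 (inert)
  CO₂: 0 + 1(381.7) = 381.7
Total out = 37.29 + 208.7 + 1503 + 381.7 = 2131 mol/min.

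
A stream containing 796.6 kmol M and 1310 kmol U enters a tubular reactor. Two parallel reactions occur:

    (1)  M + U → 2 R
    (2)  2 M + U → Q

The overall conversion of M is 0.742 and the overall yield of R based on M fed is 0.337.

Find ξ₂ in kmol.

ξ₂ = 228 kmol

Yield of R: 2ξ₁ / 796.6 = 0.337 → ξ₁ = 134.2 kmol.
Conversion of M: 1ξ₁ + 2ξ₂ = 0.742 × 796.6 = 591.1 → ξ₂ = 228.4 kmol.
Outlet amounts (n = n₀ + Σ ν·ξ):
  M: 796.6 − 1(134.2) − 2(228.4) = 205.5
  U: 1310 − 1(134.2) − 1(228.4) = 947.3
  R: 0 + 2(134.2) = 268.5
  Q: 0 + 1(228.4) = 228.4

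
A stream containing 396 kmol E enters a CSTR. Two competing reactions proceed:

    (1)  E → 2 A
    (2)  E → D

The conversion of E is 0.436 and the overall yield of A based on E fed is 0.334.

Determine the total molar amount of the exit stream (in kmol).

462 kmol

Yield of A: 2ξ₁ / 396 = 0.334 → ξ₁ = 66.13 kmol.
Conversion of E: 1ξ₁ + 1ξ₂ = 0.436 × 396 = 172.7 → ξ₂ = 106.5 kmol.
Outlet amounts (n = n₀ + Σ ν·ξ):
  E: 396 − 1(66.13) − 1(106.5) = 223.3
  A: 0 + 2(66.13) = 132.3
  D: 0 + 1(106.5) = 106.5
Total out = 223.3 + 132.3 + 106.5 = 462.1 kmol.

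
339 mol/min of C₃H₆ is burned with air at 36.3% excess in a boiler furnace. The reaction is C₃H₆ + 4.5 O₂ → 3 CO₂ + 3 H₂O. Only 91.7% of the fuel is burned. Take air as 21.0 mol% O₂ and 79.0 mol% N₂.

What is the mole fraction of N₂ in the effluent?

Stoichiometric O₂ = 4.5 × 339 = 1526 mol/min; O₂ fed = 1526 × 1.363 = 2079 mol/min.
N₂ fed = 2079 × 79/21 = 7822 mol/min.
Fuel reacted = 0.917 × 339 → ξ = 310.9 mol/min.
Outlet (n = n₀ + ν ξ):
  C₃H₆: 339 − 1(310.9) = 28.14
  O₂: 2079 − 4.5(310.9) = 680.4
  N₂: 7822 (inert)
  CO₂: 0 + 3(310.9) = 932.6
  H₂O: 0 + 3(310.9) = 932.6
Total out = 10400 mol/min; y_N₂ = 7822 / 10400 = 0.7524.

0.752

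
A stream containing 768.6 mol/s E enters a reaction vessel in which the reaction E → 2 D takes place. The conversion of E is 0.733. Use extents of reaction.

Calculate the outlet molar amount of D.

E reacted = 0.733 × 768.6 = 563.4 mol/s; ν_E = −1, so ξ = 563.4/1 = 563.4 mol/s.
Outlet amounts (n = n₀ + ν ξ):
  E: 768.6 − 1(563.4) = 205.2
  D: 0 + 2(563.4) = 1127

1130 mol/s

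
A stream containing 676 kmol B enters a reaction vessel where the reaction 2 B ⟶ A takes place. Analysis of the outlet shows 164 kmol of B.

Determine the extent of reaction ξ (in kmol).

ξ = 256 kmol

For B: n = n₀ − 2ξ → 164 = 676 − 2ξ, giving ξ = 256 kmol.
Outlet amounts (n = n₀ + ν ξ):
  B: 676 − 2(256) = 164
  A: 0 + 1(256) = 256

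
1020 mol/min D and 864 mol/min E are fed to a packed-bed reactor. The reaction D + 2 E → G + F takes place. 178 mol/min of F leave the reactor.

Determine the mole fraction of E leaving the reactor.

For F: n = n₀ + 1ξ → 178 = 0 + 1ξ, giving ξ = 178 mol/min.
Outlet amounts (n = n₀ + ν ξ):
  D: 1020 − 1(178) = 842
  E: 864 − 2(178) = 508
  G: 0 + 1(178) = 178
  F: 0 + 1(178) = 178
Total out = 1706 mol/min; y_E = 508 / 1706 = 0.2978.

0.298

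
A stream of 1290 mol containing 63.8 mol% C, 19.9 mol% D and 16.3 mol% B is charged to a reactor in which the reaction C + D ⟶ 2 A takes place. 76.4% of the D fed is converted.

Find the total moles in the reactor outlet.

D reacted = 0.764 × 256.7 = 196.1 mol; ν_D = −1, so ξ = 196.1/1 = 196.1 mol.
Outlet amounts (n = n₀ + ν ξ):
  C: 823 − 1(196.1) = 626.9
  D: 256.7 − 1(196.1) = 60.58
  A: 0 + 2(196.1) = 392.3
  B: 210.3 (inert)
Total out = 626.9 + 60.58 + 392.3 + 210.3 = 1290 mol.

1290 mol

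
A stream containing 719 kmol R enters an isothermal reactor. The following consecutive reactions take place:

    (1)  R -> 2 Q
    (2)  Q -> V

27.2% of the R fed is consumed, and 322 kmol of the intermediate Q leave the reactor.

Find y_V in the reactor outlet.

0.0756

Conversion of R: R consumed = 1ξ₁ = 0.272 × 719 → ξ₁ = 195.6 kmol.
Q balance: n_Q = 0 + 2ξ₁ − 1ξ₂ = 322 → ξ₂ = (2·195.6 − 322)/1 = 69.14 kmol.
Outlet amounts (n = n₀ + Σ ν·ξ):
  R: 719 − 1(195.6) = 523.4
  Q: 0 + 2(195.6) − 1(69.14) = 322
  V: 0 + 1(69.14) = 69.14
Total out = 914.6 kmol; y_V = 69.14 / 914.6 = 0.07559.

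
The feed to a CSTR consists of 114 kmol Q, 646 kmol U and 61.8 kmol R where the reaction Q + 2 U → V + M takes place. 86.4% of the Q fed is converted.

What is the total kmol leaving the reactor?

Q reacted = 0.864 × 114 = 98.5 kmol; ν_Q = −1, so ξ = 98.5/1 = 98.5 kmol.
Outlet amounts (n = n₀ + ν ξ):
  Q: 114 − 1(98.5) = 15.5
  U: 646 − 2(98.5) = 449
  V: 0 + 1(98.5) = 98.5
  M: 0 + 1(98.5) = 98.5
  R: 61.8 (inert)
Total out = 15.5 + 449 + 98.5 + 98.5 + 61.8 = 723.3 kmol.

723 kmol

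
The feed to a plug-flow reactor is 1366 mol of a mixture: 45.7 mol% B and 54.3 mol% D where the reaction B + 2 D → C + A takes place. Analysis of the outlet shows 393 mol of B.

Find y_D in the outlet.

0.246

For B: n = n₀ − 1ξ → 393 = 624.3 − 1ξ, giving ξ = 231.3 mol.
Outlet amounts (n = n₀ + ν ξ):
  B: 624.3 − 1(231.3) = 393
  D: 741.7 − 2(231.3) = 279.2
  C: 0 + 1(231.3) = 231.3
  A: 0 + 1(231.3) = 231.3
Total out = 1135 mol; y_D = 279.2 / 1135 = 0.2461.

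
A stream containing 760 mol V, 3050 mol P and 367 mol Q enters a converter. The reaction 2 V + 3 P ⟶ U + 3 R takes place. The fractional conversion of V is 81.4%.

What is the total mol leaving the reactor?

3870 mol

V reacted = 0.814 × 760 = 618.6 mol; ν_V = −2, so ξ = 618.6/2 = 309.3 mol.
Outlet amounts (n = n₀ + ν ξ):
  V: 760 − 2(309.3) = 141.4
  P: 3050 − 3(309.3) = 2122
  U: 0 + 1(309.3) = 309.3
  R: 0 + 3(309.3) = 928
  Q: 367 (inert)
Total out = 141.4 + 2122 + 309.3 + 928 + 367 = 3868 mol.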